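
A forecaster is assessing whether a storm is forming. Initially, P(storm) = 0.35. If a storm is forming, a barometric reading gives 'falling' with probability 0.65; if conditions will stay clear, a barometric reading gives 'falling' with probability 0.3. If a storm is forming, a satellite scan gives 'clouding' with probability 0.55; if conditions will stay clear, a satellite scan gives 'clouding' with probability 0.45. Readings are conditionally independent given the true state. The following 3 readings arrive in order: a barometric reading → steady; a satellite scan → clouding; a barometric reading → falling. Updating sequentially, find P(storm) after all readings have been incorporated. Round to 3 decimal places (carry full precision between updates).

0.416

After a barometric reading='steady': P(storm) = 0.35·0.3500 / (0.35·0.3500 + 0.7·0.6500) ≈ 0.2121
After a satellite scan='clouding': P(storm) = 0.55·0.2121 / (0.55·0.2121 + 0.45·0.7879) ≈ 0.2476
After a barometric reading='falling': P(storm) = 0.65·0.2476 / (0.65·0.2476 + 0.3·0.7524) ≈ 0.4162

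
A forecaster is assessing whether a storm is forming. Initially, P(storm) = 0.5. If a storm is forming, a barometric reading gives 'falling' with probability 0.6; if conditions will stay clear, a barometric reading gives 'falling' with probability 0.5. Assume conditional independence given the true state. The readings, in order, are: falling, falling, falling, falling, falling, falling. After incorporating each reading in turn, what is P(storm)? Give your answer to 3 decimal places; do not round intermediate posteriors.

0.749

After 'falling': P(storm) = 0.6·0.5000 / (0.6·0.5000 + 0.5·0.5000) ≈ 0.5455
After 'falling': P(storm) = 0.6·0.5455 / (0.6·0.5455 + 0.5·0.4545) ≈ 0.5902
After 'falling': P(storm) = 0.6·0.5902 / (0.6·0.5902 + 0.5·0.4098) ≈ 0.6334
After 'falling': P(storm) = 0.6·0.6334 / (0.6·0.6334 + 0.5·0.3666) ≈ 0.6746
After 'falling': P(storm) = 0.6·0.6746 / (0.6·0.6746 + 0.5·0.3254) ≈ 0.7133
After 'falling': P(storm) = 0.6·0.7133 / (0.6·0.7133 + 0.5·0.2867) ≈ 0.7491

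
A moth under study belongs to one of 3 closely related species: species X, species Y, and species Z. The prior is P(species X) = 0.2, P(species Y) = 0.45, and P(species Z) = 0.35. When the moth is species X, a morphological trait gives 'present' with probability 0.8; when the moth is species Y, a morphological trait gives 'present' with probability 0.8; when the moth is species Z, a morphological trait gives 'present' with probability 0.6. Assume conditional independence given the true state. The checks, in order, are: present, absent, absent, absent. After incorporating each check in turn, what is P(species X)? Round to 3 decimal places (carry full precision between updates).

After 'present': normaliser = 0.8·0.2000 + 0.8·0.4500 + 0.6·0.3500; P(species X) ≈ 0.2192, P(species Y) ≈ 0.4932, P(species Z) ≈ 0.2877
After 'absent': normaliser = 0.2·0.2192 + 0.2·0.4932 + 0.4·0.2877; P(species X) ≈ 0.1702, P(species Y) ≈ 0.3830, P(species Z) ≈ 0.4468
After 'absent': normaliser = 0.2·0.1702 + 0.2·0.3830 + 0.4·0.4468; P(species X) ≈ 0.1176, P(species Y) ≈ 0.2647, P(species Z) ≈ 0.6176
After 'absent': normaliser = 0.2·0.1176 + 0.2·0.2647 + 0.4·0.6176; P(species X) ≈ 0.0727, P(species Y) ≈ 0.1636, P(species Z) ≈ 0.7636

0.073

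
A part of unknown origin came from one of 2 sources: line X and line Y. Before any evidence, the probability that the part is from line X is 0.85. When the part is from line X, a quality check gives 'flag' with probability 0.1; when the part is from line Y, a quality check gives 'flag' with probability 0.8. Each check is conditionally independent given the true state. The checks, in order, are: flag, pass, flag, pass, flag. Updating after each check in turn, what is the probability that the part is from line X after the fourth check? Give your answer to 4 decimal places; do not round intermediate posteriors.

0.6420

After 'flag': P(line X) = 0.1·0.8500 / (0.1·0.8500 + 0.8·0.1500) ≈ 0.4146
After 'pass': P(line X) = 0.9·0.4146 / (0.9·0.4146 + 0.2·0.5854) ≈ 0.7612
After 'flag': P(line X) = 0.1·0.7612 / (0.1·0.7612 + 0.8·0.2388) ≈ 0.2849
After 'pass': P(line X) = 0.9·0.2849 / (0.9·0.2849 + 0.2·0.7151) ≈ 0.6420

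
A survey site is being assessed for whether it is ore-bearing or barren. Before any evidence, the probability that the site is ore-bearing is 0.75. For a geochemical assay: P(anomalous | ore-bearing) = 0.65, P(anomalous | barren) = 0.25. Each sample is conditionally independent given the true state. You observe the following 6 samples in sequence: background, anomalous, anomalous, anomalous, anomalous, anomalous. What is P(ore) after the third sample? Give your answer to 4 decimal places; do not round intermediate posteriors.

After 'background': P(ore) = 0.35·0.7500 / (0.35·0.7500 + 0.75·0.2500) ≈ 0.5833
After 'anomalous': P(ore) = 0.65·0.5833 / (0.65·0.5833 + 0.25·0.4167) ≈ 0.7845
After 'anomalous': P(ore) = 0.65·0.7845 / (0.65·0.7845 + 0.25·0.2155) ≈ 0.9044

0.9044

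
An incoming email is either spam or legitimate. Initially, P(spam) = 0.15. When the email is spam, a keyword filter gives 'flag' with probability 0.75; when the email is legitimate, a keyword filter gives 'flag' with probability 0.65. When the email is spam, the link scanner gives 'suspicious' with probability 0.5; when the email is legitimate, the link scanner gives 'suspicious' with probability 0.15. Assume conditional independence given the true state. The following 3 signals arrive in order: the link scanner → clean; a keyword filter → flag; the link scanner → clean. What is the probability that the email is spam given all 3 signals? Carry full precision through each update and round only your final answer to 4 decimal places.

After the link scanner='clean': P(spam) = 0.5·0.1500 / (0.5·0.1500 + 0.85·0.8500) ≈ 0.0940
After a keyword filter='flag': P(spam) = 0.75·0.0940 / (0.75·0.0940 + 0.65·0.9060) ≈ 0.1070
After the link scanner='clean': P(spam) = 0.5·0.1070 / (0.5·0.1070 + 0.85·0.8930) ≈ 0.0658

0.0658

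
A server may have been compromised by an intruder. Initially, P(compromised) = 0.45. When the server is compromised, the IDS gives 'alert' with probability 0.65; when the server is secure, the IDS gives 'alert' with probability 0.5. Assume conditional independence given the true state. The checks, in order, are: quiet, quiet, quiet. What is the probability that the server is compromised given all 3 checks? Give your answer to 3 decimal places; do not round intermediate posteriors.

0.219

Each posterior becomes the prior for the next update.
After 'quiet': P(compromised) = 0.35·0.4500 / (0.35·0.4500 + 0.5·0.5500) ≈ 0.3642
After 'quiet': P(compromised) = 0.35·0.3642 / (0.35·0.3642 + 0.5·0.6358) ≈ 0.2862
After 'quiet': P(compromised) = 0.35·0.2862 / (0.35·0.2862 + 0.5·0.7138) ≈ 0.2191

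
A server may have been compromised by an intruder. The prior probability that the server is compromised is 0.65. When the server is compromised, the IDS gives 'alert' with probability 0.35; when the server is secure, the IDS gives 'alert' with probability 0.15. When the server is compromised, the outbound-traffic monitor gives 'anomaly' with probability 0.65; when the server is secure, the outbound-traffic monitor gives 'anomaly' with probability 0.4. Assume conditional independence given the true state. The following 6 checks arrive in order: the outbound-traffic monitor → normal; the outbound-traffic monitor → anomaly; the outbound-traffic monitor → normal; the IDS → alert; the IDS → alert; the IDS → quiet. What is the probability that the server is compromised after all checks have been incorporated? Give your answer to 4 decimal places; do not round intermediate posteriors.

0.8104

After the outbound-traffic monitor='normal': P(compromised) = 0.35·0.6500 / (0.35·0.6500 + 0.6·0.3500) ≈ 0.5200
After the outbound-traffic monitor='anomaly': P(compromised) = 0.65·0.5200 / (0.65·0.5200 + 0.4·0.4800) ≈ 0.6377
After the outbound-traffic monitor='normal': P(compromised) = 0.35·0.6377 / (0.35·0.6377 + 0.6·0.3623) ≈ 0.5066
After the IDS='alert': P(compromised) = 0.35·0.5066 / (0.35·0.5066 + 0.15·0.4934) ≈ 0.7055
After the IDS='alert': P(compromised) = 0.35·0.7055 / (0.35·0.7055 + 0.15·0.2945) ≈ 0.8483
After the IDS='quiet': P(compromised) = 0.65·0.8483 / (0.65·0.8483 + 0.85·0.1517) ≈ 0.8104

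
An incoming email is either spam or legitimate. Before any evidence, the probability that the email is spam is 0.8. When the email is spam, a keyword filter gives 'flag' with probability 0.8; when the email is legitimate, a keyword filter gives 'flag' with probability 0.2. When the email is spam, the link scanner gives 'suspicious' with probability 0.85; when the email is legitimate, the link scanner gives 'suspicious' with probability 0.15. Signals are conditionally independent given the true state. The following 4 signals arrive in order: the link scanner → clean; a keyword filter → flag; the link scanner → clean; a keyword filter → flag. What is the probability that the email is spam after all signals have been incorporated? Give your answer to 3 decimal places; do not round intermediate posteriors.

0.666

After the link scanner='clean': P(spam) = 0.15·0.8000 / (0.15·0.8000 + 0.85·0.2000) ≈ 0.4138
After a keyword filter='flag': P(spam) = 0.8·0.4138 / (0.8·0.4138 + 0.2·0.5862) ≈ 0.7385
After the link scanner='clean': P(spam) = 0.15·0.7385 / (0.15·0.7385 + 0.85·0.2615) ≈ 0.3326
After a keyword filter='flag': P(spam) = 0.8·0.3326 / (0.8·0.3326 + 0.2·0.6674) ≈ 0.6659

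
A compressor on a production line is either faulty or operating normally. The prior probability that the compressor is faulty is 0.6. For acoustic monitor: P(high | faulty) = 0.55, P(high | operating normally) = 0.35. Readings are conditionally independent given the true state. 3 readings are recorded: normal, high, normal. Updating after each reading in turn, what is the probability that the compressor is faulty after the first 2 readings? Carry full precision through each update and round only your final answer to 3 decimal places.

After 'normal': P(faulty) = 0.45·0.6000 / (0.45·0.6000 + 0.65·0.4000) ≈ 0.5094
After 'high': P(faulty) = 0.55·0.5094 / (0.55·0.5094 + 0.35·0.4906) ≈ 0.6200

0.620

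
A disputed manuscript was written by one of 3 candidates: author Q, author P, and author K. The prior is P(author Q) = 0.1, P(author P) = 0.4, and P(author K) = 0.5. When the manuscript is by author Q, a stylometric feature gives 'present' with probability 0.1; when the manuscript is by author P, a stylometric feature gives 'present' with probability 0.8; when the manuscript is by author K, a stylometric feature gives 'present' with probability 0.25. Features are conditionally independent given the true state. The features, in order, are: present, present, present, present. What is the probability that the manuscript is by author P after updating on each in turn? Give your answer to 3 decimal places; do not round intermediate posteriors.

0.988

After 'present': normaliser = 0.1·0.1000 + 0.8·0.4000 + 0.25·0.5000; P(author Q) ≈ 0.0220, P(author P) ≈ 0.7033, P(author K) ≈ 0.2747
After 'present': normaliser = 0.1·0.0220 + 0.8·0.7033 + 0.25·0.2747; P(author Q) ≈ 0.0035, P(author P) ≈ 0.8881, P(author K) ≈ 0.1084
After 'present': normaliser = 0.1·0.0035 + 0.8·0.8881 + 0.25·0.1084; P(author Q) ≈ 0.0005, P(author P) ≈ 0.9628, P(author K) ≈ 0.0367
After 'present': normaliser = 0.1·0.0005 + 0.8·0.9628 + 0.25·0.0367; P(author Q) ≈ 0.0001, P(author P) ≈ 0.9882, P(author K) ≈ 0.0118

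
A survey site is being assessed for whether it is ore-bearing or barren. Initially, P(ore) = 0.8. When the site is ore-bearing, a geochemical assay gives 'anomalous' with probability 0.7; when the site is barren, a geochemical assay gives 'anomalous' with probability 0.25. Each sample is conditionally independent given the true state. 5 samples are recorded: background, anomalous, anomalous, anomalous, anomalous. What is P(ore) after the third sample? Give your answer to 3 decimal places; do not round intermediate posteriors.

0.926

After 'background': P(ore) = 0.3·0.8000 / (0.3·0.8000 + 0.75·0.2000) ≈ 0.6154
After 'anomalous': P(ore) = 0.7·0.6154 / (0.7·0.6154 + 0.25·0.3846) ≈ 0.8175
After 'anomalous': P(ore) = 0.7·0.8175 / (0.7·0.8175 + 0.25·0.1825) ≈ 0.9262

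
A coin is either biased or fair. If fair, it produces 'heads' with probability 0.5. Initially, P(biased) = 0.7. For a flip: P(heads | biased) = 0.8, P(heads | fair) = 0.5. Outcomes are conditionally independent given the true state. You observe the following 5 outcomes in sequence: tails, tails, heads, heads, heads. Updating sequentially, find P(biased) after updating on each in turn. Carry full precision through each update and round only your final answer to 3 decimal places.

0.605

Apply Bayes' rule sequentially, carrying P(biased) forward.
After 'tails': P(biased) = 0.2·0.7000 / (0.2·0.7000 + 0.5·0.3000) ≈ 0.4828
After 'tails': P(biased) = 0.2·0.4828 / (0.2·0.4828 + 0.5·0.5172) ≈ 0.2718
After 'heads': P(biased) = 0.8·0.2718 / (0.8·0.2718 + 0.5·0.7282) ≈ 0.3740
After 'heads': P(biased) = 0.8·0.3740 / (0.8·0.3740 + 0.5·0.6260) ≈ 0.4887
After 'heads': P(biased) = 0.8·0.4887 / (0.8·0.4887 + 0.5·0.5113) ≈ 0.6046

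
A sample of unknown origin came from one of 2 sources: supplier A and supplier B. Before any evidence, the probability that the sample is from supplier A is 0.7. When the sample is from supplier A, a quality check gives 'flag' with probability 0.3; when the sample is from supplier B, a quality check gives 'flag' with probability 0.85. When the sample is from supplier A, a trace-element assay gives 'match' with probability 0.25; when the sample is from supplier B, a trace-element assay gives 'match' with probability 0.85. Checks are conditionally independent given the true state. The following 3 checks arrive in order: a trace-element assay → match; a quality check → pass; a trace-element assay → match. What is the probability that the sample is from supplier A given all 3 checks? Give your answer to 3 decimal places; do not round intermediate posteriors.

After a trace-element assay='match': P(supplier A) = 0.25·0.7000 / (0.25·0.7000 + 0.85·0.3000) ≈ 0.4070
After a quality check='pass': P(supplier A) = 0.7·0.4070 / (0.7·0.4070 + 0.15·0.5930) ≈ 0.7621
After a trace-element assay='match': P(supplier A) = 0.25·0.7621 / (0.25·0.7621 + 0.85·0.2379) ≈ 0.4851

0.485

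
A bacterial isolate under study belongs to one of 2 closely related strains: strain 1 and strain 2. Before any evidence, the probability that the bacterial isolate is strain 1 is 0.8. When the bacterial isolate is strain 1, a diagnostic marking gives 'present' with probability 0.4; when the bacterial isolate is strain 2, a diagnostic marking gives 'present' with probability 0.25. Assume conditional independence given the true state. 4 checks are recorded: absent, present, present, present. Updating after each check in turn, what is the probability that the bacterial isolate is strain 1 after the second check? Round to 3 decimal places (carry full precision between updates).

0.837

After 'absent': P(strain 1) = 0.6·0.8000 / (0.6·0.8000 + 0.75·0.2000) ≈ 0.7619
After 'present': P(strain 1) = 0.4·0.7619 / (0.4·0.7619 + 0.25·0.2381) ≈ 0.8366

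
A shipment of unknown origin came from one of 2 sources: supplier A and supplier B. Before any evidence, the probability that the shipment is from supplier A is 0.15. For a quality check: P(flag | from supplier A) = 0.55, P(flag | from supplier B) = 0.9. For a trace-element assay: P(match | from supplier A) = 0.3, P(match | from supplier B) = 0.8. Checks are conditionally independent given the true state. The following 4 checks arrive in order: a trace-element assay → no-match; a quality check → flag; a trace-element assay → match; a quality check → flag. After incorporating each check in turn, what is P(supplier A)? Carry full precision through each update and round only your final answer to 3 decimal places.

After a trace-element assay='no-match': P(supplier A) = 0.7·0.1500 / (0.7·0.1500 + 0.2·0.8500) ≈ 0.3818
After a quality check='flag': P(supplier A) = 0.55·0.3818 / (0.55·0.3818 + 0.9·0.6182) ≈ 0.2740
After a trace-element assay='match': P(supplier A) = 0.3·0.2740 / (0.3·0.2740 + 0.8·0.7260) ≈ 0.1240
After a quality check='flag': P(supplier A) = 0.55·0.1240 / (0.55·0.1240 + 0.9·0.8760) ≈ 0.0796

0.080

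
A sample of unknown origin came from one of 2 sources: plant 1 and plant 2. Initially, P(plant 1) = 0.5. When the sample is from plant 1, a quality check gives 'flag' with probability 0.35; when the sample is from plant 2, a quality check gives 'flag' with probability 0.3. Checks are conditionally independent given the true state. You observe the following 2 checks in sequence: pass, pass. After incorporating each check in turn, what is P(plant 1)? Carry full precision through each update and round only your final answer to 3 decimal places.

After 'pass': P(plant 1) = 0.65·0.5000 / (0.65·0.5000 + 0.7·0.5000) ≈ 0.4815
After 'pass': P(plant 1) = 0.65·0.4815 / (0.65·0.4815 + 0.7·0.5185) ≈ 0.4630

0.463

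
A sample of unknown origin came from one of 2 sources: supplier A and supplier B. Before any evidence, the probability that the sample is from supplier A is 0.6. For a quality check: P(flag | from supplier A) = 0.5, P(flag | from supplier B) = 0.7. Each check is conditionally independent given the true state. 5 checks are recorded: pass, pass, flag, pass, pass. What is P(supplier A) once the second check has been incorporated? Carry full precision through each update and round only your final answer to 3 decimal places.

0.806

After 'pass': P(supplier A) = 0.5·0.6000 / (0.5·0.6000 + 0.3·0.4000) ≈ 0.7143
After 'pass': P(supplier A) = 0.5·0.7143 / (0.5·0.7143 + 0.3·0.2857) ≈ 0.8065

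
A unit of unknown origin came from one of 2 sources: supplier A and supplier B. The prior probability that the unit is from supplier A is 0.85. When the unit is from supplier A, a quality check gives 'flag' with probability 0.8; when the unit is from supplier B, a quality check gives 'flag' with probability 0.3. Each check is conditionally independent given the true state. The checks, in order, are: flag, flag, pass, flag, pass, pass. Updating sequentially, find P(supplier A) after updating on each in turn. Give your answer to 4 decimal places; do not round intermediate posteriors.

After 'flag': P(supplier A) = 0.8·0.8500 / (0.8·0.8500 + 0.3·0.1500) ≈ 0.9379
After 'flag': P(supplier A) = 0.8·0.9379 / (0.8·0.9379 + 0.3·0.0621) ≈ 0.9758
After 'pass': P(supplier A) = 0.2·0.9758 / (0.2·0.9758 + 0.7·0.0242) ≈ 0.9201
After 'flag': P(supplier A) = 0.8·0.9201 / (0.8·0.9201 + 0.3·0.0799) ≈ 0.9685
After 'pass': P(supplier A) = 0.2·0.9685 / (0.2·0.9685 + 0.7·0.0315) ≈ 0.8977
After 'pass': P(supplier A) = 0.2·0.8977 / (0.2·0.8977 + 0.7·0.1023) ≈ 0.7148

0.7148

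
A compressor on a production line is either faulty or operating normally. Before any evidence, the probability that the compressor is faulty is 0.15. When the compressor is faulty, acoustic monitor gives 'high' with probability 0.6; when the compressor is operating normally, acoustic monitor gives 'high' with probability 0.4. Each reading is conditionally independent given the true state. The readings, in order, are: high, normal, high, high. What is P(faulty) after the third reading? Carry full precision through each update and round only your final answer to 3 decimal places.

After 'high': P(faulty) = 0.6·0.1500 / (0.6·0.1500 + 0.4·0.8500) ≈ 0.2093
After 'normal': P(faulty) = 0.4·0.2093 / (0.4·0.2093 + 0.6·0.7907) ≈ 0.1500
After 'high': P(faulty) = 0.6·0.1500 / (0.6·0.1500 + 0.4·0.8500) ≈ 0.2093

0.209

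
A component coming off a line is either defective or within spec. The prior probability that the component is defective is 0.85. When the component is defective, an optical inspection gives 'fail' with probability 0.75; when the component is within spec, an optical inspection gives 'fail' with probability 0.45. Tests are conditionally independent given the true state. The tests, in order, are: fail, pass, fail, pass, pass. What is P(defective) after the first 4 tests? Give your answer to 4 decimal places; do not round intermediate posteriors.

After 'fail': P(defective) = 0.75·0.8500 / (0.75·0.8500 + 0.45·0.1500) ≈ 0.9043
After 'pass': P(defective) = 0.25·0.9043 / (0.25·0.9043 + 0.55·0.0957) ≈ 0.8111
After 'fail': P(defective) = 0.75·0.8111 / (0.75·0.8111 + 0.45·0.1889) ≈ 0.8774
After 'pass': P(defective) = 0.25·0.8774 / (0.25·0.8774 + 0.55·0.1226) ≈ 0.7648

0.7648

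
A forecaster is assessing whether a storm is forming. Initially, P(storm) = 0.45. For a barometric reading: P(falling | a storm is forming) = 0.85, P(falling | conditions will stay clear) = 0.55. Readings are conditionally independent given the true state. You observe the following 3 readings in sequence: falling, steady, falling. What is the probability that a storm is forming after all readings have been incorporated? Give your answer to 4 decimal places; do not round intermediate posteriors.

After 'falling': P(storm) = 0.85·0.4500 / (0.85·0.4500 + 0.55·0.5500) ≈ 0.5584
After 'steady': P(storm) = 0.15·0.5584 / (0.15·0.5584 + 0.45·0.4416) ≈ 0.2965
After 'falling': P(storm) = 0.85·0.2965 / (0.85·0.2965 + 0.55·0.7035) ≈ 0.3944

0.3944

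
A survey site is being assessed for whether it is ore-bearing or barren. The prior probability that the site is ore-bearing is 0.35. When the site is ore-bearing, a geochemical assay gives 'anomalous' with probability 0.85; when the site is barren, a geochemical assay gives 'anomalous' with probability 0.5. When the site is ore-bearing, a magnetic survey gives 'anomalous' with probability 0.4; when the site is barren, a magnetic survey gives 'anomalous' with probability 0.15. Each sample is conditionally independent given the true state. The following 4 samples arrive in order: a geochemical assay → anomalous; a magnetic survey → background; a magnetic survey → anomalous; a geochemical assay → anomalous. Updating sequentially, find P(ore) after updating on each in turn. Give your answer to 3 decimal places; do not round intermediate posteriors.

Each posterior becomes the prior for the next update.
After a geochemical assay='anomalous': P(ore) = 0.85·0.3500 / (0.85·0.3500 + 0.5·0.6500) ≈ 0.4779
After a magnetic survey='background': P(ore) = 0.6·0.4779 / (0.6·0.4779 + 0.85·0.5221) ≈ 0.3925
After a magnetic survey='anomalous': P(ore) = 0.4·0.3925 / (0.4·0.3925 + 0.15·0.6075) ≈ 0.6328
After a geochemical assay='anomalous': P(ore) = 0.85·0.6328 / (0.85·0.6328 + 0.5·0.3672) ≈ 0.7455

0.745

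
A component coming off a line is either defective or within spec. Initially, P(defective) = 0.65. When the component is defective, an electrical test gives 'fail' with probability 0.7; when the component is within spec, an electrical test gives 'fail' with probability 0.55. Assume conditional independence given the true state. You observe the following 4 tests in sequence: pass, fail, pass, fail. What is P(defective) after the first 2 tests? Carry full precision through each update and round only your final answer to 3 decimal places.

After 'pass': P(defective) = 0.3·0.6500 / (0.3·0.6500 + 0.45·0.3500) ≈ 0.5532
After 'fail': P(defective) = 0.7·0.5532 / (0.7·0.5532 + 0.55·0.4468) ≈ 0.6118

0.612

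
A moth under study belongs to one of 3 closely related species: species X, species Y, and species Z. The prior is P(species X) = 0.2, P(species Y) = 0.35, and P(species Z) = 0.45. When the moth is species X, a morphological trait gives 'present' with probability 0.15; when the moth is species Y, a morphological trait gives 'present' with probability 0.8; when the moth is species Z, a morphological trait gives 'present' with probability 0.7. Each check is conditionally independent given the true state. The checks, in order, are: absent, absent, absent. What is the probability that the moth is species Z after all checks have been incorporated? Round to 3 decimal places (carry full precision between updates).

After 'absent': normaliser = 0.85·0.2000 + 0.2·0.3500 + 0.3·0.4500; P(species X) ≈ 0.4533, P(species Y) ≈ 0.1867, P(species Z) ≈ 0.3600
After 'absent': normaliser = 0.85·0.4533 + 0.2·0.1867 + 0.3·0.3600; P(species X) ≈ 0.7261, P(species Y) ≈ 0.0704, P(species Z) ≈ 0.2035
After 'absent': normaliser = 0.85·0.7261 + 0.2·0.0704 + 0.3·0.2035; P(species X) ≈ 0.8915, P(species Y) ≈ 0.0203, P(species Z) ≈ 0.0882

0.088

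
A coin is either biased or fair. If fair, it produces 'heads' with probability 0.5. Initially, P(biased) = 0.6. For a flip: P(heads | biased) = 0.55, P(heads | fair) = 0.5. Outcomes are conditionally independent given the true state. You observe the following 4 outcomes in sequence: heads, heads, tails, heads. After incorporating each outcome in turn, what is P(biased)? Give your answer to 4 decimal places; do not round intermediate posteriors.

After 'heads': P(biased) = 0.55·0.6000 / (0.55·0.6000 + 0.5·0.4000) ≈ 0.6226
After 'heads': P(biased) = 0.55·0.6226 / (0.55·0.6226 + 0.5·0.3774) ≈ 0.6448
After 'tails': P(biased) = 0.45·0.6448 / (0.45·0.6448 + 0.5·0.3552) ≈ 0.6203
After 'heads': P(biased) = 0.55·0.6203 / (0.55·0.6203 + 0.5·0.3797) ≈ 0.6425

0.6425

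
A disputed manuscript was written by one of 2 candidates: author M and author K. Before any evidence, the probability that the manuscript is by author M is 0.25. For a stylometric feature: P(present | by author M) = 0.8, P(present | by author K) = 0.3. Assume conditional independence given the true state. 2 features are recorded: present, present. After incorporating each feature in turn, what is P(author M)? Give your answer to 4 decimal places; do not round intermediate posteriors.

Apply Bayes' rule sequentially, carrying P(author M) forward.
After 'present': P(author M) = 0.8·0.2500 / (0.8·0.2500 + 0.3·0.7500) ≈ 0.4706
After 'present': P(author M) = 0.8·0.4706 / (0.8·0.4706 + 0.3·0.5294) ≈ 0.7033

0.7033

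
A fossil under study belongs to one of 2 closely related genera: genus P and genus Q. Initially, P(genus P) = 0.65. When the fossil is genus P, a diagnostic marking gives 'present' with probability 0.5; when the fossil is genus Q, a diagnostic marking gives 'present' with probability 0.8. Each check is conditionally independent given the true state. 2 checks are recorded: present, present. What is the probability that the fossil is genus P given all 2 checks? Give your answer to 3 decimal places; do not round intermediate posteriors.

After 'present': P(genus P) = 0.5·0.6500 / (0.5·0.6500 + 0.8·0.3500) ≈ 0.5372
After 'present': P(genus P) = 0.5·0.5372 / (0.5·0.5372 + 0.8·0.4628) ≈ 0.4204

0.420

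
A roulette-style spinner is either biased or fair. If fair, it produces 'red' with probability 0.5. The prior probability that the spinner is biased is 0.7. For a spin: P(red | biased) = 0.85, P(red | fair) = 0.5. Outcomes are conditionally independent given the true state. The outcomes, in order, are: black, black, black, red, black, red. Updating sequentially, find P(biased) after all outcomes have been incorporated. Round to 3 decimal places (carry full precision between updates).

0.052

After 'black': P(biased) = 0.15·0.7000 / (0.15·0.7000 + 0.5·0.3000) ≈ 0.4118
After 'black': P(biased) = 0.15·0.4118 / (0.15·0.4118 + 0.5·0.5882) ≈ 0.1736
After 'black': P(biased) = 0.15·0.1736 / (0.15·0.1736 + 0.5·0.8264) ≈ 0.0593
After 'red': P(biased) = 0.85·0.0593 / (0.85·0.0593 + 0.5·0.9407) ≈ 0.0967
After 'black': P(biased) = 0.15·0.0967 / (0.15·0.0967 + 0.5·0.9033) ≈ 0.0311
After 'red': P(biased) = 0.85·0.0311 / (0.85·0.0311 + 0.5·0.9689) ≈ 0.0518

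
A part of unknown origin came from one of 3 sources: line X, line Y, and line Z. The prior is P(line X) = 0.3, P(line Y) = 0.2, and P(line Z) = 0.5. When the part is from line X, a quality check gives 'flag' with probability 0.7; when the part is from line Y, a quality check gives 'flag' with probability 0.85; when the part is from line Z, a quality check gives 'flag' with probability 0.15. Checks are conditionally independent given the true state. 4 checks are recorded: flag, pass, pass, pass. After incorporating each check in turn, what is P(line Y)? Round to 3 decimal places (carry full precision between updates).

0.011

After 'flag': normaliser = 0.7·0.3000 + 0.85·0.2000 + 0.15·0.5000; P(line X) ≈ 0.4615, P(line Y) ≈ 0.3736, P(line Z) ≈ 0.1648
After 'pass': normaliser = 0.3·0.4615 + 0.15·0.3736 + 0.85·0.1648; P(line X) ≈ 0.4138, P(line Y) ≈ 0.1675, P(line Z) ≈ 0.4187
After 'pass': normaliser = 0.3·0.4138 + 0.15·0.1675 + 0.85·0.4187; P(line X) ≈ 0.2457, P(line Y) ≈ 0.0497, P(line Z) ≈ 0.7045
After 'pass': normaliser = 0.3·0.2457 + 0.15·0.0497 + 0.85·0.7045; P(line X) ≈ 0.1084, P(line Y) ≈ 0.0110, P(line Z) ≈ 0.8806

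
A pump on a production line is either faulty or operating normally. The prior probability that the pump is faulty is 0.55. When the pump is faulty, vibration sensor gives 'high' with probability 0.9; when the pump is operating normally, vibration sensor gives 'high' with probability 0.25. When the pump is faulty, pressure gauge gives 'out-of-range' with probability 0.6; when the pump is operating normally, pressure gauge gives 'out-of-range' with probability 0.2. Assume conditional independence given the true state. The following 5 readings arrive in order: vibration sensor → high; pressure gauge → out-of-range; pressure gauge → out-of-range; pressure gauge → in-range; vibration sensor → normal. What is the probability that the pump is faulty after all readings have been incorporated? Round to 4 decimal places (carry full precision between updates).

After vibration sensor='high': P(faulty) = 0.9·0.5500 / (0.9·0.5500 + 0.25·0.4500) ≈ 0.8148
After pressure gauge='out-of-range': P(faulty) = 0.6·0.8148 / (0.6·0.8148 + 0.2·0.1852) ≈ 0.9296
After pressure gauge='out-of-range': P(faulty) = 0.6·0.9296 / (0.6·0.9296 + 0.2·0.0704) ≈ 0.9754
After pressure gauge='in-range': P(faulty) = 0.4·0.9754 / (0.4·0.9754 + 0.8·0.0246) ≈ 0.9519
After vibration sensor='normal': P(faulty) = 0.1·0.9519 / (0.1·0.9519 + 0.75·0.0481) ≈ 0.7253

0.7253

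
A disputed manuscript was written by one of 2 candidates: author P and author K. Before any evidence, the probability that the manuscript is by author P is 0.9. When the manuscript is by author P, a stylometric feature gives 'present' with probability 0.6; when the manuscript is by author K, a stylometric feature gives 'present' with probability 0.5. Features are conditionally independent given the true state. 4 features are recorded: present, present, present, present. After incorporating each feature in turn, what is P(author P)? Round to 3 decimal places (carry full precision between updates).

0.949

Apply Bayes' rule sequentially, carrying P(author P) forward.
After 'present': P(author P) = 0.6·0.9000 / (0.6·0.9000 + 0.5·0.1000) ≈ 0.9153
After 'present': P(author P) = 0.6·0.9153 / (0.6·0.9153 + 0.5·0.0847) ≈ 0.9284
After 'present': P(author P) = 0.6·0.9284 / (0.6·0.9284 + 0.5·0.0716) ≈ 0.9396
After 'present': P(author P) = 0.6·0.9396 / (0.6·0.9396 + 0.5·0.0604) ≈ 0.9491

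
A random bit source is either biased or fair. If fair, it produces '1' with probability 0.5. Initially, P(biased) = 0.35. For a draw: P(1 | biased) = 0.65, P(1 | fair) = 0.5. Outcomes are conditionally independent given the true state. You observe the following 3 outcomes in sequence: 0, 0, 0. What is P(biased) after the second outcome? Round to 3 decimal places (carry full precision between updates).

0.209

After '0': P(biased) = 0.35·0.3500 / (0.35·0.3500 + 0.5·0.6500) ≈ 0.2737
After '0': P(biased) = 0.35·0.2737 / (0.35·0.2737 + 0.5·0.7263) ≈ 0.2088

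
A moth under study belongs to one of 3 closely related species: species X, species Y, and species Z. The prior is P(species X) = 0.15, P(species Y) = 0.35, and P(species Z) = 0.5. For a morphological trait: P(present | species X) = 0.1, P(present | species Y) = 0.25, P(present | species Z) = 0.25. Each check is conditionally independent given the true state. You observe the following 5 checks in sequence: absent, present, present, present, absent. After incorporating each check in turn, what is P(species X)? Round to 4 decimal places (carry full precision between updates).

After 'absent': normaliser = 0.9·0.1500 + 0.75·0.3500 + 0.75·0.5000; P(species X) ≈ 0.1748, P(species Y) ≈ 0.3398, P(species Z) ≈ 0.4854
After 'present': normaliser = 0.1·0.1748 + 0.25·0.3398 + 0.25·0.4854; P(species X) ≈ 0.0781, P(species Y) ≈ 0.3796, P(species Z) ≈ 0.5423
After 'present': normaliser = 0.1·0.0781 + 0.25·0.3796 + 0.25·0.5423; P(species X) ≈ 0.0328, P(species Y) ≈ 0.3983, P(species Z) ≈ 0.5690
After 'present': normaliser = 0.1·0.0328 + 0.25·0.3983 + 0.25·0.5690; P(species X) ≈ 0.0134, P(species Y) ≈ 0.4063, P(species Z) ≈ 0.5804
After 'absent': normaliser = 0.9·0.0134 + 0.75·0.4063 + 0.75·0.5804; P(species X) ≈ 0.0160, P(species Y) ≈ 0.4052, P(species Z) ≈ 0.5788

0.0160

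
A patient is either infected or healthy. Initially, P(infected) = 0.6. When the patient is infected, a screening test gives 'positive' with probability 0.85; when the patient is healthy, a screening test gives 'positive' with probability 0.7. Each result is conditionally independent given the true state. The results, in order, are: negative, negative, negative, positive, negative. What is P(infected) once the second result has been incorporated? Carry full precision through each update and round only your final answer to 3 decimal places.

After 'negative': P(infected) = 0.15·0.6000 / (0.15·0.6000 + 0.3·0.4000) ≈ 0.4286
After 'negative': P(infected) = 0.15·0.4286 / (0.15·0.4286 + 0.3·0.5714) ≈ 0.2727

0.273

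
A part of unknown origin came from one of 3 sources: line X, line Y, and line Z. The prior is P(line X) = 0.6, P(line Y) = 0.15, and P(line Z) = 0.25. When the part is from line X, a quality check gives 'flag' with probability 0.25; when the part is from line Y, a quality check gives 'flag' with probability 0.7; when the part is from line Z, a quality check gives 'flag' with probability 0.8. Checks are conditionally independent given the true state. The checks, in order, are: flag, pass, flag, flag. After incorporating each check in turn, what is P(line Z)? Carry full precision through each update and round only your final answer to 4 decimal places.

0.5326

After 'flag': normaliser = 0.25·0.6000 + 0.7·0.1500 + 0.8·0.2500; P(line X) ≈ 0.3297, P(line Y) ≈ 0.2308, P(line Z) ≈ 0.4396
After 'pass': normaliser = 0.75·0.3297 + 0.3·0.2308 + 0.2·0.4396; P(line X) ≈ 0.6114, P(line Y) ≈ 0.1712, P(line Z) ≈ 0.2174
After 'flag': normaliser = 0.25·0.6114 + 0.7·0.1712 + 0.8·0.2174; P(line X) ≈ 0.3423, P(line Y) ≈ 0.2683, P(line Z) ≈ 0.3894
After 'flag': normaliser = 0.25·0.3423 + 0.7·0.2683 + 0.8·0.3894; P(line X) ≈ 0.1463, P(line Y) ≈ 0.3211, P(line Z) ≈ 0.5326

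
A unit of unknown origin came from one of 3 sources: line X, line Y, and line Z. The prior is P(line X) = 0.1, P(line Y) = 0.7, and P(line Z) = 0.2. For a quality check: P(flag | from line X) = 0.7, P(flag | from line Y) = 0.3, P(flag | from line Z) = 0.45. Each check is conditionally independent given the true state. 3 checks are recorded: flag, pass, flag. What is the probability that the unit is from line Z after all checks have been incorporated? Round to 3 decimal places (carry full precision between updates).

0.275

After 'flag': normaliser = 0.7·0.1000 + 0.3·0.7000 + 0.45·0.2000; P(line X) ≈ 0.1892, P(line Y) ≈ 0.5676, P(line Z) ≈ 0.2432
After 'pass': normaliser = 0.3·0.1892 + 0.7·0.5676 + 0.55·0.2432; P(line X) ≈ 0.0966, P(line Y) ≈ 0.6759, P(line Z) ≈ 0.2276
After 'flag': normaliser = 0.7·0.0966 + 0.3·0.6759 + 0.45·0.2276; P(line X) ≈ 0.1813, P(line Y) ≈ 0.5439, P(line Z) ≈ 0.2747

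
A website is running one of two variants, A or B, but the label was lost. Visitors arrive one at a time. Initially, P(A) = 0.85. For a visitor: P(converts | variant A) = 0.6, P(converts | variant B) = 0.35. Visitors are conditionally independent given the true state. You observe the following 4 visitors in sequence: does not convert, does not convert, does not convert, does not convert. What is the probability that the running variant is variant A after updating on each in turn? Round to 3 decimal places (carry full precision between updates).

After 'does not convert': P(A) = 0.4·0.8500 / (0.4·0.8500 + 0.65·0.1500) ≈ 0.7771
After 'does not convert': P(A) = 0.4·0.7771 / (0.4·0.7771 + 0.65·0.2229) ≈ 0.6821
After 'does not convert': P(A) = 0.4·0.6821 / (0.4·0.6821 + 0.65·0.3179) ≈ 0.5691
After 'does not convert': P(A) = 0.4·0.5691 / (0.4·0.5691 + 0.65·0.4309) ≈ 0.4483

0.448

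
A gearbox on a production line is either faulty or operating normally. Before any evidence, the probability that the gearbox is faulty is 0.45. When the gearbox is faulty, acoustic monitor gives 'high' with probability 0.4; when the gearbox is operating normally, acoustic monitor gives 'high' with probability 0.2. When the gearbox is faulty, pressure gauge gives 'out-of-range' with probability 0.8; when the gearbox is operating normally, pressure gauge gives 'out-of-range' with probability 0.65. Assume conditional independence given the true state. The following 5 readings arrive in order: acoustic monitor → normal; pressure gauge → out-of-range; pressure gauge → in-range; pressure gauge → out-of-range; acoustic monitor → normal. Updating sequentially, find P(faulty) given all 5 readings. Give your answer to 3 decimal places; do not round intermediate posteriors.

0.285

After acoustic monitor='normal': P(faulty) = 0.6·0.4500 / (0.6·0.4500 + 0.8·0.5500) ≈ 0.3803
After pressure gauge='out-of-range': P(faulty) = 0.8·0.3803 / (0.8·0.3803 + 0.65·0.6197) ≈ 0.4303
After pressure gauge='in-range': P(faulty) = 0.2·0.4303 / (0.2·0.4303 + 0.35·0.5697) ≈ 0.3015
After pressure gauge='out-of-range': P(faulty) = 0.8·0.3015 / (0.8·0.3015 + 0.65·0.6985) ≈ 0.3469
After acoustic monitor='normal': P(faulty) = 0.6·0.3469 / (0.6·0.3469 + 0.8·0.6531) ≈ 0.2849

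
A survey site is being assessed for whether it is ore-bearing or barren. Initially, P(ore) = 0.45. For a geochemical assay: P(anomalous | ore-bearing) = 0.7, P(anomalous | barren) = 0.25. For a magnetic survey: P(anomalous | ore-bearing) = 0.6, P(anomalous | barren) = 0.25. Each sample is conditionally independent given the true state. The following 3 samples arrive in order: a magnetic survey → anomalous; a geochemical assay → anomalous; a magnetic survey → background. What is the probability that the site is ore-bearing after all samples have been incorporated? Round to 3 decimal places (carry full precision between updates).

After a magnetic survey='anomalous': P(ore) = 0.6·0.4500 / (0.6·0.4500 + 0.25·0.5500) ≈ 0.6626
After a geochemical assay='anomalous': P(ore) = 0.7·0.6626 / (0.7·0.6626 + 0.25·0.3374) ≈ 0.8461
After a magnetic survey='background': P(ore) = 0.4·0.8461 / (0.4·0.8461 + 0.75·0.1539) ≈ 0.7457

0.746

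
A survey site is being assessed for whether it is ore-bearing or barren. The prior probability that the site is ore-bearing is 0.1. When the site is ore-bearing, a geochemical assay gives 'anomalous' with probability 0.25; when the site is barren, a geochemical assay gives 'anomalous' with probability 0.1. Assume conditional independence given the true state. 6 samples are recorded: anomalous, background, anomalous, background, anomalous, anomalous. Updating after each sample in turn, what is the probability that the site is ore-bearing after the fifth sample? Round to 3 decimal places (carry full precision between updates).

0.547

After 'anomalous': P(ore) = 0.25·0.1000 / (0.25·0.1000 + 0.1·0.9000) ≈ 0.2174
After 'background': P(ore) = 0.75·0.2174 / (0.75·0.2174 + 0.9·0.7826) ≈ 0.1880
After 'anomalous': P(ore) = 0.25·0.1880 / (0.25·0.1880 + 0.1·0.8120) ≈ 0.3666
After 'background': P(ore) = 0.75·0.3666 / (0.75·0.3666 + 0.9·0.6334) ≈ 0.3254
After 'anomalous': P(ore) = 0.25·0.3254 / (0.25·0.3254 + 0.1·0.6746) ≈ 0.5466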